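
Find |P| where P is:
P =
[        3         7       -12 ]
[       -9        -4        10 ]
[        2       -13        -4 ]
det(P) = -1174

Expand along row 0 (cofactor expansion): det(P) = a*(e*i - f*h) - b*(d*i - f*g) + c*(d*h - e*g), where the 3×3 is [[a, b, c], [d, e, f], [g, h, i]].
Minor M_00 = (-4)*(-4) - (10)*(-13) = 16 + 130 = 146.
Minor M_01 = (-9)*(-4) - (10)*(2) = 36 - 20 = 16.
Minor M_02 = (-9)*(-13) - (-4)*(2) = 117 + 8 = 125.
det(P) = (3)*(146) - (7)*(16) + (-12)*(125) = 438 - 112 - 1500 = -1174.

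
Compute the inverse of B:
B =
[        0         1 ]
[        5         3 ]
det(B) = -5
B⁻¹ =
[     -3/5       1/5 ]
[        1         0 ]

For a 2×2 matrix B = [[a, b], [c, d]] with det(B) ≠ 0, B⁻¹ = (1/det(B)) * [[d, -b], [-c, a]].
det(B) = (0)*(3) - (1)*(5) = 0 - 5 = -5.
B⁻¹ = (1/-5) * [[3, -1], [-5, 0]].
Dividing each entry by -5 and reducing:
B⁻¹ =
[     -3/5       1/5 ]
[        1         0 ]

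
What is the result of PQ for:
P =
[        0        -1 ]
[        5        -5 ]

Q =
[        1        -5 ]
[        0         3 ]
PQ =
[        0        -3 ]
[        5       -40 ]

Matrix multiplication: (PQ)[i][j] = sum over k of P[i][k] * Q[k][j].
  (PQ)[0][0] = (0)*(1) + (-1)*(0) = 0
  (PQ)[0][1] = (0)*(-5) + (-1)*(3) = -3
  (PQ)[1][0] = (5)*(1) + (-5)*(0) = 5
  (PQ)[1][1] = (5)*(-5) + (-5)*(3) = -40
PQ =
[        0        -3 ]
[        5       -40 ]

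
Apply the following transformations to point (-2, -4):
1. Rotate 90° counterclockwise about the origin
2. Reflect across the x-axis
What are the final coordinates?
(4, 2)

Step 1: Rotate 90° → (4, -2)
Step 2: Reflect across the x-axis → (4, 2)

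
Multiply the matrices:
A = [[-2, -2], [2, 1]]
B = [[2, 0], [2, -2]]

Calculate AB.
[[-8, 4], [6, -2]]

Each entry (i,j) of AB = sum over k of A[i][k]*B[k][j].
(AB)[0][0] = (-2)*(2) + (-2)*(2) = -8
(AB)[0][1] = (-2)*(0) + (-2)*(-2) = 4
(AB)[1][0] = (2)*(2) + (1)*(2) = 6
(AB)[1][1] = (2)*(0) + (1)*(-2) = -2
AB = [[-8, 4], [6, -2]]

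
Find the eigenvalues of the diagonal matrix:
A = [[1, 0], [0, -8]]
λ₁ = 1, λ₂ = -8

The characteristic polynomial of A is det(A - λI) = (1 - λ)(-8 - λ) = 0.
The roots are λ = 1 and λ = -8, so the eigenvalues are the diagonal entries.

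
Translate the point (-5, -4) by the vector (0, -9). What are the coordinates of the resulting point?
(-5, -13)

Translation by (0, -9):
x' = -5 + 0 = -5
y' = -4 + -9 = -13
Homogeneous matrix: [[1, 0, 0], [0, 1, -9], [0, 0, 1]]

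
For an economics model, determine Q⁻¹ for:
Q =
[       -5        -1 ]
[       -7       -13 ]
det(Q) = 58
Q⁻¹ =
[   -13/58      1/58 ]
[     7/58     -5/58 ]

For a 2×2 matrix Q = [[a, b], [c, d]] with det(Q) ≠ 0, Q⁻¹ = (1/det(Q)) * [[d, -b], [-c, a]].
det(Q) = (-5)*(-13) - (-1)*(-7) = 65 - 7 = 58.
Q⁻¹ = (1/58) * [[-13, 1], [7, -5]].
Dividing each entry by 58 and reducing:
Q⁻¹ =
[   -13/58      1/58 ]
[     7/58     -5/58 ]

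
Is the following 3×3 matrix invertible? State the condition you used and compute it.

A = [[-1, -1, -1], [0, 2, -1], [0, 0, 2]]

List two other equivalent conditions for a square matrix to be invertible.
Yes, invertible; det(A) = -4 ≠ 0. Equivalent conditions: rank(A) = 3; Ax = 0 has only the trivial solution; 0 is not an eigenvalue; the columns of A are linearly independent.

To check invertibility, compute det(A).
The given matrix is triangular, so det(A) equals the product of its diagonal entries = -4 ≠ 0.
Since det(A) ≠ 0, A is invertible.
Equivalent conditions for a square matrix A to be invertible:
- rank(A) = 3 (full rank).
- The homogeneous system Ax = 0 has only the trivial solution x = 0.
- 0 is not an eigenvalue of A.
- The columns (equivalently rows) of A are linearly independent.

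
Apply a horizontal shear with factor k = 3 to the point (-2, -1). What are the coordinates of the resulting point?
(-5, -1)

Shear matrix for horizontal shear with factor k = 3:
[[1, 3], [0, 1]]
Result: (-2, -1) → (-5, -1)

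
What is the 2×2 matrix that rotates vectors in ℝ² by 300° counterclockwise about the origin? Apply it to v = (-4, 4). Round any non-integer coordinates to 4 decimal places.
R = [[1/2, √3/2], [-√3/2, 1/2]]; R·v = (1.4641, 5.4641)

A counterclockwise rotation by angle θ in ℝ² has matrix R(θ) = [[cos θ, -sin θ], [sin θ, cos θ]].
For θ = 300°: cos θ = 1/2, sin θ = -√3/2.
R(300°) = [[1/2, √3/2], [-√3/2, 1/2]].
R·v = [1/2·-4 + (√3/2)·4, -√3/2·-4 + 1/2·4] = (1.4641, 5.4641).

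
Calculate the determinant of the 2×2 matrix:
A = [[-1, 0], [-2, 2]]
-2

For A = [[a, b], [c, d]], det(A) = a*d - b*c.
det(A) = (-1)*(2) - (0)*(-2) = -2 - 0 = -2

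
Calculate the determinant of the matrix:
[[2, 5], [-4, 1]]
22

For a 2×2 matrix [[a, b], [c, d]], det = ad - bc
det = (2)(1) - (5)(-4) = 2 - -20 = 22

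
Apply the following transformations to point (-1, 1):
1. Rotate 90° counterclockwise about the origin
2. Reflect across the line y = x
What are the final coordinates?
(-1, -1)

Step 1: Rotate 90° → (-1, -1)
Step 2: Reflect across the line y = x → (-1, -1)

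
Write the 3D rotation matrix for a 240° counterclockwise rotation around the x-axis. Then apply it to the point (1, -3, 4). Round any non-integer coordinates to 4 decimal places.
R = [[1, 0, 0], [0, -1/2, √3/2], [0, -√3/2, -1/2]]; R·(1, -3, 4) = (1.0000, 4.9641, 0.5981)

Rotation matrix for 240° around x-axis:
cos(240°) = -1/2, sin(240°) = -√3/2
R = [[1, 0, 0], [0, -1/2, √3/2], [0, -√3/2, -1/2]]
Apply to (1, -3, 4): R·[1, -3, 4]ᵀ = (1.0000, 4.9641, 0.5981)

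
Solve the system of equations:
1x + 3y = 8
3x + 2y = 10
x = 2, y = 2

Use elimination (row reduction):
Equation 1: 1x + 3y = 8.
Equation 2: 3x + 2y = 10.
Multiply Eq1 by 3 and Eq2 by 1: 3x + 9y = 24;  3x + 2y = 10.
Subtract: (-7)y = -14, so y = 2.
Back-substitute into Eq1: 1x + 3*(2) = 8, so x = 2.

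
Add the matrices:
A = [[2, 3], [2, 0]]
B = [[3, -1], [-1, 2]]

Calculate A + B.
[[5, 2], [1, 2]]

Add corresponding elements:
(2)+(3)=5
(3)+(-1)=2
(2)+(-1)=1
(0)+(2)=2
A + B = [[5, 2], [1, 2]]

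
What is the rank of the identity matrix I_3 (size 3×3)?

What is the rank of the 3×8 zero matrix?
rank(I_3) = 3, rank(0) = 0

The identity I_3 has 3 columns that are the standard basis vectors e_1, …, e_3. These are linearly independent, so all 3 columns are pivots and rank(I_3) = 3.
The 3×8 zero matrix has every entry zero, so every row is the zero row and there are no pivots; rank(0) = 0.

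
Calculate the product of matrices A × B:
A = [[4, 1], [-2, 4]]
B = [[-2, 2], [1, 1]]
[[-7, 9], [8, 0]]

Matrix multiplication:
C[0][0] = 4×-2 + 1×1 = -7
C[0][1] = 4×2 + 1×1 = 9
C[1][0] = -2×-2 + 4×1 = 8
C[1][1] = -2×2 + 4×1 = 0
Result: [[-7, 9], [8, 0]]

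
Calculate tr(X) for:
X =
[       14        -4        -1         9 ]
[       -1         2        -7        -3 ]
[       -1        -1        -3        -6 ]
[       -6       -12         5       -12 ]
tr(X) = 14 + 2 - 3 - 12 = 1

The trace of a square matrix is the sum of its diagonal entries.
Diagonal entries of X: X[0][0] = 14, X[1][1] = 2, X[2][2] = -3, X[3][3] = -12.
tr(X) = 14 + 2 - 3 - 12 = 1.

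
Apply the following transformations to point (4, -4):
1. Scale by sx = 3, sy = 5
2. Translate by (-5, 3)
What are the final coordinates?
(7, -17)

Step 1: Scale (4, -4) by (sx, sy) = (3, 5) → (12, -20)
Step 2: Translate by (-5, 3) → (7, -17)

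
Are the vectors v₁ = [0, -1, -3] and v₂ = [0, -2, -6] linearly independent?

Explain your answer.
No, linearly dependent (v₂ = 2·v₁)

Check whether there is a scalar k with v₂ = k·v₁.
Comparing components, k = 2 satisfies 2·[0, -1, -3] = [0, -2, -6].
Since v₂ is a scalar multiple of v₁, the two vectors are linearly dependent.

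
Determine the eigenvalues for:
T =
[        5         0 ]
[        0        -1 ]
λ = -1, 5

Solve det(T - λI) = 0. For a 2×2 matrix the characteristic equation is λ² - (trace)λ + det = 0.
trace(T) = a + d = 5 - 1 = 4.
det(T) = a*d - b*c = (5)*(-1) - (0)*(0) = -5 - 0 = -5.
Characteristic equation: λ² - (4)λ + (-5) = 0.
Discriminant = (4)² - 4*(-5) = 16 + 20 = 36.
λ = (4 ± √36) / 2 = (4 ± 6) / 2 = -1, 5.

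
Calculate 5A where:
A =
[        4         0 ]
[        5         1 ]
5A =
[       20         0 ]
[       25         5 ]

Scalar multiplication is elementwise: (5A)[i][j] = 5 * A[i][j].
  (5A)[0][0] = 5 * (4) = 20
  (5A)[0][1] = 5 * (0) = 0
  (5A)[1][0] = 5 * (5) = 25
  (5A)[1][1] = 5 * (1) = 5
5A =
[       20         0 ]
[       25         5 ]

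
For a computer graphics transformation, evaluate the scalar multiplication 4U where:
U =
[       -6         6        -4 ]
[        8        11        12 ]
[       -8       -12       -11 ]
4U =
[      -24        24       -16 ]
[       32        44        48 ]
[      -32       -48       -44 ]

Scalar multiplication is elementwise: (4U)[i][j] = 4 * U[i][j].
  (4U)[0][0] = 4 * (-6) = -24
  (4U)[0][1] = 4 * (6) = 24
  (4U)[0][2] = 4 * (-4) = -16
  (4U)[1][0] = 4 * (8) = 32
  (4U)[1][1] = 4 * (11) = 44
  (4U)[1][2] = 4 * (12) = 48
  (4U)[2][0] = 4 * (-8) = -32
  (4U)[2][1] = 4 * (-12) = -48
  (4U)[2][2] = 4 * (-11) = -44
4U =
[      -24        24       -16 ]
[       32        44        48 ]
[      -32       -48       -44 ]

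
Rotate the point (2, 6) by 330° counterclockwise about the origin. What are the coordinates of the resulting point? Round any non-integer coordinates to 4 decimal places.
(4.7321, 4.1962)

Rotation matrix R(θ) = [[cos θ, -sin θ], [sin θ, cos θ]]; for θ = 330°:
R = [[√3/2, 1/2], [-1/2, √3/2]]
Result: R × [2, 6]ᵀ = [√3/2·2 + (1/2)·6, -1/2·2 + (√3/2)·6]ᵀ = (4.7321, 4.1962)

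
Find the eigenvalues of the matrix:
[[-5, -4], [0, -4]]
λ = -5 and λ = -4

Characteristic equation: det(A - λI) = 0
λ² - (trace)λ + (det) = 0
λ² - (-9)λ + (20) = 0
λ² + 9λ + 20 = 0
Solving: λ = -5, -4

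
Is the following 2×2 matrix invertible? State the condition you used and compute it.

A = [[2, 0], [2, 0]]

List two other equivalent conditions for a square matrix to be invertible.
No, not invertible; det(A) = 0 (two rows are equal, so the rows are linearly dependent). Equivalent conditions (failing for this A): rank(A) < 2; Ax = 0 has non-trivial solutions; 0 is an eigenvalue; the columns are linearly dependent.

To check invertibility, compute det(A).
In this matrix, row 0 and the last row are identical, so one row is a scalar multiple of another and the rows are linearly dependent.
A matrix with linearly dependent rows has det = 0 and is not invertible.
Equivalent failed conditions:
- rank(A) < 2.
- Ax = 0 has non-trivial solutions.
- 0 is an eigenvalue.
- The columns are linearly dependent.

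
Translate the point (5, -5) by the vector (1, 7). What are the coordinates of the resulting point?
(6, 2)

Translation by (1, 7):
x' = 5 + 1 = 6
y' = -5 + 7 = 2
Homogeneous matrix: [[1, 0, 1], [0, 1, 7], [0, 0, 1]]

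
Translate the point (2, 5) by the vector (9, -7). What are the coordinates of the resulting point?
(11, -2)

Translation by (9, -7):
x' = 2 + 9 = 11
y' = 5 + -7 = -2
Homogeneous matrix: [[1, 0, 9], [0, 1, -7], [0, 0, 1]]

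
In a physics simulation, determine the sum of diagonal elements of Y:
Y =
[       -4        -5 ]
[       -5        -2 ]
tr(Y) = -4 - 2 = -6

The trace of a square matrix is the sum of its diagonal entries.
Diagonal entries of Y: Y[0][0] = -4, Y[1][1] = -2.
tr(Y) = -4 - 2 = -6.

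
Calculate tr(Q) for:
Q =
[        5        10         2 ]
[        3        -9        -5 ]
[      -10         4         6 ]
tr(Q) = 5 - 9 + 6 = 2

The trace of a square matrix is the sum of its diagonal entries.
Diagonal entries of Q: Q[0][0] = 5, Q[1][1] = -9, Q[2][2] = 6.
tr(Q) = 5 - 9 + 6 = 2.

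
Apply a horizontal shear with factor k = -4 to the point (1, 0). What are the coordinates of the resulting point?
(1, 0)

Shear matrix for horizontal shear with factor k = -4:
[[1, -4], [0, 1]]
Result: (1, 0) → (1, 0)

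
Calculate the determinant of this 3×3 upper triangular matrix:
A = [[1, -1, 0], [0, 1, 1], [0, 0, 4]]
4

The determinant of a triangular matrix is the product of its diagonal entries (the off-diagonal entries above the diagonal do not affect it).
det(A) = (1) * (1) * (4) = 4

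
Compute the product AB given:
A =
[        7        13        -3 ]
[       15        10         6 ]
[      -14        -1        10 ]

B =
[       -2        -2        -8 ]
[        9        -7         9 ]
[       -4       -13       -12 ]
AB =
[      115       -66        97 ]
[       36      -178      -102 ]
[      -21       -95       -17 ]

Matrix multiplication: (AB)[i][j] = sum over k of A[i][k] * B[k][j].
  (AB)[0][0] = (7)*(-2) + (13)*(9) + (-3)*(-4) = 115
  (AB)[0][1] = (7)*(-2) + (13)*(-7) + (-3)*(-13) = -66
  (AB)[0][2] = (7)*(-8) + (13)*(9) + (-3)*(-12) = 97
  (AB)[1][0] = (15)*(-2) + (10)*(9) + (6)*(-4) = 36
  (AB)[1][1] = (15)*(-2) + (10)*(-7) + (6)*(-13) = -178
  (AB)[1][2] = (15)*(-8) + (10)*(9) + (6)*(-12) = -102
  (AB)[2][0] = (-14)*(-2) + (-1)*(9) + (10)*(-4) = -21
  (AB)[2][1] = (-14)*(-2) + (-1)*(-7) + (10)*(-13) = -95
  (AB)[2][2] = (-14)*(-8) + (-1)*(9) + (10)*(-12) = -17
AB =
[      115       -66        97 ]
[       36      -178      -102 ]
[      -21       -95       -17 ]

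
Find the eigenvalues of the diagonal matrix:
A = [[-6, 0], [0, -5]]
λ₁ = -6, λ₂ = -5

The characteristic polynomial of A is det(A - λI) = (-6 - λ)(-5 - λ) = 0.
The roots are λ = -6 and λ = -5, so the eigenvalues are the diagonal entries.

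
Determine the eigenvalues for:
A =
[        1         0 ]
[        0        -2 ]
λ = -2, 1

Solve det(A - λI) = 0. For a 2×2 matrix the characteristic equation is λ² - (trace)λ + det = 0.
trace(A) = a + d = 1 - 2 = -1.
det(A) = a*d - b*c = (1)*(-2) - (0)*(0) = -2 - 0 = -2.
Characteristic equation: λ² - (-1)λ + (-2) = 0.
Discriminant = (-1)² - 4*(-2) = 1 + 8 = 9.
λ = (-1 ± √9) / 2 = (-1 ± 3) / 2 = -2, 1.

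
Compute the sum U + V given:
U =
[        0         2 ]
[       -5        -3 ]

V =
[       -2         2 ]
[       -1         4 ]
U + V =
[       -2         4 ]
[       -6         1 ]

Matrix addition is elementwise: (U+V)[i][j] = U[i][j] + V[i][j].
  (U+V)[0][0] = (0) + (-2) = -2
  (U+V)[0][1] = (2) + (2) = 4
  (U+V)[1][0] = (-5) + (-1) = -6
  (U+V)[1][1] = (-3) + (4) = 1
U + V =
[       -2         4 ]
[       -6         1 ]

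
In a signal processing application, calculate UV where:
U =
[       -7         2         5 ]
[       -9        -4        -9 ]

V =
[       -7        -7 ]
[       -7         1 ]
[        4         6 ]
UV =
[       55        81 ]
[       55         5 ]

Matrix multiplication: (UV)[i][j] = sum over k of U[i][k] * V[k][j].
  (UV)[0][0] = (-7)*(-7) + (2)*(-7) + (5)*(4) = 55
  (UV)[0][1] = (-7)*(-7) + (2)*(1) + (5)*(6) = 81
  (UV)[1][0] = (-9)*(-7) + (-4)*(-7) + (-9)*(4) = 55
  (UV)[1][1] = (-9)*(-7) + (-4)*(1) + (-9)*(6) = 5
UV =
[       55        81 ]
[       55         5 ]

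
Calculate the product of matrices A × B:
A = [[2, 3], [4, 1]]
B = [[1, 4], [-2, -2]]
[[-4, 2], [2, 14]]

Matrix multiplication:
C[0][0] = 2×1 + 3×-2 = -4
C[0][1] = 2×4 + 3×-2 = 2
C[1][0] = 4×1 + 1×-2 = 2
C[1][1] = 4×4 + 1×-2 = 14
Result: [[-4, 2], [2, 14]]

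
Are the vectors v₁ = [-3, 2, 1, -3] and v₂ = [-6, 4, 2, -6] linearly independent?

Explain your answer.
No, linearly dependent (v₂ = 2·v₁)

Check whether there is a scalar k with v₂ = k·v₁.
Comparing components, k = 2 satisfies 2·[-3, 2, 1, -3] = [-6, 4, 2, -6].
Since v₂ is a scalar multiple of v₁, the two vectors are linearly dependent.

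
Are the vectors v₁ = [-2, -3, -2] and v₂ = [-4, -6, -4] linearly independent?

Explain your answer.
No, linearly dependent (v₂ = 2·v₁)

Check whether there is a scalar k with v₂ = k·v₁.
Comparing components, k = 2 satisfies 2·[-2, -3, -2] = [-4, -6, -4].
Since v₂ is a scalar multiple of v₁, the two vectors are linearly dependent.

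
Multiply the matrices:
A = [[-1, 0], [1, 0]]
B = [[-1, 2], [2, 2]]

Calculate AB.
[[1, -2], [-1, 2]]

Each entry (i,j) of AB = sum over k of A[i][k]*B[k][j].
(AB)[0][0] = (-1)*(-1) + (0)*(2) = 1
(AB)[0][1] = (-1)*(2) + (0)*(2) = -2
(AB)[1][0] = (1)*(-1) + (0)*(2) = -1
(AB)[1][1] = (1)*(2) + (0)*(2) = 2
AB = [[1, -2], [-1, 2]]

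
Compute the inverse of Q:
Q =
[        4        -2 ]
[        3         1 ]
det(Q) = 10
Q⁻¹ =
[     1/10       1/5 ]
[    -3/10       2/5 ]

For a 2×2 matrix Q = [[a, b], [c, d]] with det(Q) ≠ 0, Q⁻¹ = (1/det(Q)) * [[d, -b], [-c, a]].
det(Q) = (4)*(1) - (-2)*(3) = 4 + 6 = 10.
Q⁻¹ = (1/10) * [[1, 2], [-3, 4]].
Dividing each entry by 10 and reducing:
Q⁻¹ =
[     1/10       1/5 ]
[    -3/10       2/5 ]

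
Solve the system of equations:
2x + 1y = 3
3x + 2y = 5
x = 1, y = 1

Use elimination (row reduction):
Equation 1: 2x + 1y = 3.
Equation 2: 3x + 2y = 5.
Multiply Eq1 by 3 and Eq2 by 2: 6x + 3y = 9;  6x + 4y = 10.
Subtract: (1)y = 1, so y = 1.
Back-substitute into Eq1: 2x + 1*(1) = 3, so x = 1.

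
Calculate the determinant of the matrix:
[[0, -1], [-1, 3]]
-1

For a 2×2 matrix [[a, b], [c, d]], det = ad - bc
det = (0)(3) - (-1)(-1) = 0 - 1 = -1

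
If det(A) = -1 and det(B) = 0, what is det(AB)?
0

Use the multiplicative property of determinants: det(AB) = det(A)*det(B).
det(AB) = (-1)*(0) = 0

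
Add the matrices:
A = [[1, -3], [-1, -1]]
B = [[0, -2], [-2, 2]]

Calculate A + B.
[[1, -5], [-3, 1]]

Add corresponding elements:
(1)+(0)=1
(-3)+(-2)=-5
(-1)+(-2)=-3
(-1)+(2)=1
A + B = [[1, -5], [-3, 1]]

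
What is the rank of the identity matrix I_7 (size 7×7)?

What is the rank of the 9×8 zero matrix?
rank(I_7) = 7, rank(0) = 0

The identity I_7 has 7 columns that are the standard basis vectors e_1, …, e_7. These are linearly independent, so all 7 columns are pivots and rank(I_7) = 7.
The 9×8 zero matrix has every entry zero, so every row is the zero row and there are no pivots; rank(0) = 0.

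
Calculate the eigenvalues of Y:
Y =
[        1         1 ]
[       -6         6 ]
λ = 3, 4

Solve det(Y - λI) = 0. For a 2×2 matrix the characteristic equation is λ² - (trace)λ + det = 0.
trace(Y) = a + d = 1 + 6 = 7.
det(Y) = a*d - b*c = (1)*(6) - (1)*(-6) = 6 + 6 = 12.
Characteristic equation: λ² - (7)λ + (12) = 0.
Discriminant = (7)² - 4*(12) = 49 - 48 = 1.
λ = (7 ± √1) / 2 = (7 ± 1) / 2 = 3, 4.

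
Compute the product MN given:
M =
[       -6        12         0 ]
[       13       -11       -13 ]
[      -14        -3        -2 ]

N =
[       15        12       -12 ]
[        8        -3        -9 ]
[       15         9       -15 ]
MN =
[        6      -108       -36 ]
[      -88        72       138 ]
[     -264      -177       225 ]

Matrix multiplication: (MN)[i][j] = sum over k of M[i][k] * N[k][j].
  (MN)[0][0] = (-6)*(15) + (12)*(8) + (0)*(15) = 6
  (MN)[0][1] = (-6)*(12) + (12)*(-3) + (0)*(9) = -108
  (MN)[0][2] = (-6)*(-12) + (12)*(-9) + (0)*(-15) = -36
  (MN)[1][0] = (13)*(15) + (-11)*(8) + (-13)*(15) = -88
  (MN)[1][1] = (13)*(12) + (-11)*(-3) + (-13)*(9) = 72
  (MN)[1][2] = (13)*(-12) + (-11)*(-9) + (-13)*(-15) = 138
  (MN)[2][0] = (-14)*(15) + (-3)*(8) + (-2)*(15) = -264
  (MN)[2][1] = (-14)*(12) + (-3)*(-3) + (-2)*(9) = -177
  (MN)[2][2] = (-14)*(-12) + (-3)*(-9) + (-2)*(-15) = 225
MN =
[        6      -108       -36 ]
[      -88        72       138 ]
[     -264      -177       225 ]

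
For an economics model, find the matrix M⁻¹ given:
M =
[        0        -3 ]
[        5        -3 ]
det(M) = 15
M⁻¹ =
[     -1/5       1/5 ]
[     -1/3         0 ]

For a 2×2 matrix M = [[a, b], [c, d]] with det(M) ≠ 0, M⁻¹ = (1/det(M)) * [[d, -b], [-c, a]].
det(M) = (0)*(-3) - (-3)*(5) = 0 + 15 = 15.
M⁻¹ = (1/15) * [[-3, 3], [-5, 0]].
Dividing each entry by 15 and reducing:
M⁻¹ =
[     -1/5       1/5 ]
[     -1/3         0 ]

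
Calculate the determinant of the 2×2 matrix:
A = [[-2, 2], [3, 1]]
-8

For A = [[a, b], [c, d]], det(A) = a*d - b*c.
det(A) = (-2)*(1) - (2)*(3) = -2 - 6 = -8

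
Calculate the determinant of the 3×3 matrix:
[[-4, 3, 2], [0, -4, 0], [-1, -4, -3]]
-56

Expansion along first row:
det = -4·det([[-4,0],[-4,-3]]) - 3·det([[0,0],[-1,-3]]) + 2·det([[0,-4],[-1,-4]])
    = -4·(-4·-3 - 0·-4) - 3·(0·-3 - 0·-1) + 2·(0·-4 - -4·-1)
    = -4·12 - 3·0 + 2·-4
    = -48 + 0 + -8 = -56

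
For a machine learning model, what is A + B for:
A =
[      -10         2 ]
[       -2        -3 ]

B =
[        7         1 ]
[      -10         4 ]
A + B =
[       -3         3 ]
[      -12         1 ]

Matrix addition is elementwise: (A+B)[i][j] = A[i][j] + B[i][j].
  (A+B)[0][0] = (-10) + (7) = -3
  (A+B)[0][1] = (2) + (1) = 3
  (A+B)[1][0] = (-2) + (-10) = -12
  (A+B)[1][1] = (-3) + (4) = 1
A + B =
[       -3         3 ]
[      -12         1 ]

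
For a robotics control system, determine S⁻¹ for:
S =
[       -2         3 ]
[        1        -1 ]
det(S) = -1
S⁻¹ =
[        1         3 ]
[        1         2 ]

For a 2×2 matrix S = [[a, b], [c, d]] with det(S) ≠ 0, S⁻¹ = (1/det(S)) * [[d, -b], [-c, a]].
det(S) = (-2)*(-1) - (3)*(1) = 2 - 3 = -1.
S⁻¹ = (1/-1) * [[-1, -3], [-1, -2]].
Dividing each entry by -1 and reducing:
S⁻¹ =
[        1         3 ]
[        1         2 ]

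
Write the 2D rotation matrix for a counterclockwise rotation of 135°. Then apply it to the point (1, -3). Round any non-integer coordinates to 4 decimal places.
R = [[-√2/2, -√2/2], [√2/2, -√2/2]]; R·(1, -3) = (1.4142, 2.8284)

Rotation matrix formula: R(θ) = [[cos θ, -sin θ], [sin θ, cos θ]]
For θ = 135°:
cos(135°) = -√2/2
sin(135°) = √2/2
R = [[-√2/2, -√2/2], [√2/2, -√2/2]]
Apply to (1, -3): [-√2/2·1 + (-√2/2)·-3, √2/2·1 + -√2/2·-3] = (1.4142, 2.8284)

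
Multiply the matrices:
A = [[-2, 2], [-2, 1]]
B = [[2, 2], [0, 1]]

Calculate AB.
[[-4, -2], [-4, -3]]

Each entry (i,j) of AB = sum over k of A[i][k]*B[k][j].
(AB)[0][0] = (-2)*(2) + (2)*(0) = -4
(AB)[0][1] = (-2)*(2) + (2)*(1) = -2
(AB)[1][0] = (-2)*(2) + (1)*(0) = -4
(AB)[1][1] = (-2)*(2) + (1)*(1) = -3
AB = [[-4, -2], [-4, -3]]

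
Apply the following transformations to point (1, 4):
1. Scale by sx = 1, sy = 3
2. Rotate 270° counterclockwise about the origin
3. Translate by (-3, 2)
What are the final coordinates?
(9, 1)

Step 1: Scale → (1, 12)
Step 2: Rotate 270° → (12, -1)
Step 3: Translate → (9, 1)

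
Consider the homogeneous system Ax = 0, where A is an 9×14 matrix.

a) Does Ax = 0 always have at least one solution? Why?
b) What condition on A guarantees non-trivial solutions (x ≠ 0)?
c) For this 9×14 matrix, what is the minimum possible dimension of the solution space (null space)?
a) Yes, x = 0 is always a solution. b) When A has linearly dependent columns (rank < n). c) Minimum nullity = 5.

a) x = 0 satisfies A·0 = 0, so the zero vector is always a solution.
b) Non-trivial solutions exist iff the columns of A are linearly dependent, equivalently rank(A) < n (the number of columns).
c) By rank-nullity, rank(A) + nullity(A) = n = 14. Since A has only 9 rows, rank(A) ≤ 9, so nullity(A) ≥ 14 - 9 = 5.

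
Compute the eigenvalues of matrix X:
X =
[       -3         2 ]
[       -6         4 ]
λ = 0, 1

Solve det(X - λI) = 0. For a 2×2 matrix the characteristic equation is λ² - (trace)λ + det = 0.
trace(X) = a + d = -3 + 4 = 1.
det(X) = a*d - b*c = (-3)*(4) - (2)*(-6) = -12 + 12 = 0.
Characteristic equation: λ² - (1)λ + (0) = 0.
Discriminant = (1)² - 4*(0) = 1 - 0 = 1.
λ = (1 ± √1) / 2 = (1 ± 1) / 2 = 0, 1.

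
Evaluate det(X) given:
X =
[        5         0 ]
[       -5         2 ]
det(X) = 10

For a 2×2 matrix [[a, b], [c, d]], det = a*d - b*c.
det(X) = (5)*(2) - (0)*(-5) = 10 - 0 = 10.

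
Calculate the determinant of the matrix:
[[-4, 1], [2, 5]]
-22

For a 2×2 matrix [[a, b], [c, d]], det = ad - bc
det = (-4)(5) - (1)(2) = -20 - 2 = -22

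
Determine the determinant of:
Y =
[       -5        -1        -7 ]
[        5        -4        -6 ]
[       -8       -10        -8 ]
det(Y) = 626

Expand along row 0 (cofactor expansion): det(Y) = a*(e*i - f*h) - b*(d*i - f*g) + c*(d*h - e*g), where the 3×3 is [[a, b, c], [d, e, f], [g, h, i]].
Minor M_00 = (-4)*(-8) - (-6)*(-10) = 32 - 60 = -28.
Minor M_01 = (5)*(-8) - (-6)*(-8) = -40 - 48 = -88.
Minor M_02 = (5)*(-10) - (-4)*(-8) = -50 - 32 = -82.
det(Y) = (-5)*(-28) - (-1)*(-88) + (-7)*(-82) = 140 - 88 + 574 = 626.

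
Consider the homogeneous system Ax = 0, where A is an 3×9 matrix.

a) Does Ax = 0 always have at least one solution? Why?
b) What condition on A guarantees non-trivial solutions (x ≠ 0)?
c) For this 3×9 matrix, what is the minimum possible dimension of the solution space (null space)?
a) Yes, x = 0 is always a solution. b) When A has linearly dependent columns (rank < n). c) Minimum nullity = 6.

a) x = 0 satisfies A·0 = 0, so the zero vector is always a solution.
b) Non-trivial solutions exist iff the columns of A are linearly dependent, equivalently rank(A) < n (the number of columns).
c) By rank-nullity, rank(A) + nullity(A) = n = 9. Since A has only 3 rows, rank(A) ≤ 3, so nullity(A) ≥ 9 - 3 = 6.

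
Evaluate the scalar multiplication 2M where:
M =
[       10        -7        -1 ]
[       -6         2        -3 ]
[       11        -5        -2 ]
2M =
[       20       -14        -2 ]
[      -12         4        -6 ]
[       22       -10        -4 ]

Scalar multiplication is elementwise: (2M)[i][j] = 2 * M[i][j].
  (2M)[0][0] = 2 * (10) = 20
  (2M)[0][1] = 2 * (-7) = -14
  (2M)[0][2] = 2 * (-1) = -2
  (2M)[1][0] = 2 * (-6) = -12
  (2M)[1][1] = 2 * (2) = 4
  (2M)[1][2] = 2 * (-3) = -6
  (2M)[2][0] = 2 * (11) = 22
  (2M)[2][1] = 2 * (-5) = -10
  (2M)[2][2] = 2 * (-2) = -4
2M =
[       20       -14        -2 ]
[      -12         4        -6 ]
[       22       -10        -4 ]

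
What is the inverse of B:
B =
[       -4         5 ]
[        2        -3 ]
det(B) = 2
B⁻¹ =
[     -3/2      -5/2 ]
[       -1        -2 ]

For a 2×2 matrix B = [[a, b], [c, d]] with det(B) ≠ 0, B⁻¹ = (1/det(B)) * [[d, -b], [-c, a]].
det(B) = (-4)*(-3) - (5)*(2) = 12 - 10 = 2.
B⁻¹ = (1/2) * [[-3, -5], [-2, -4]].
Dividing each entry by 2 and reducing:
B⁻¹ =
[     -3/2      -5/2 ]
[       -1        -2 ]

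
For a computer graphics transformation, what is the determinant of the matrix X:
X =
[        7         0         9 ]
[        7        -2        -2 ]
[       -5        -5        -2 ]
det(X) = -447

Expand along row 0 (cofactor expansion): det(X) = a*(e*i - f*h) - b*(d*i - f*g) + c*(d*h - e*g), where the 3×3 is [[a, b, c], [d, e, f], [g, h, i]].
Minor M_00 = (-2)*(-2) - (-2)*(-5) = 4 - 10 = -6.
Minor M_01 = (7)*(-2) - (-2)*(-5) = -14 - 10 = -24.
Minor M_02 = (7)*(-5) - (-2)*(-5) = -35 - 10 = -45.
det(X) = (7)*(-6) - (0)*(-24) + (9)*(-45) = -42 + 0 - 405 = -447.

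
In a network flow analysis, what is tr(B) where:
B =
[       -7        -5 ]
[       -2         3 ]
tr(B) = -7 + 3 = -4

The trace of a square matrix is the sum of its diagonal entries.
Diagonal entries of B: B[0][0] = -7, B[1][1] = 3.
tr(B) = -7 + 3 = -4.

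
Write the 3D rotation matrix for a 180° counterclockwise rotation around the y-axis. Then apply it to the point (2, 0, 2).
R = [[-1, 0, 0], [0, 1, 0], [0, 0, -1]]; R·(2, 0, 2) = (-2, 0, -2)

Rotation matrix for 180° around y-axis:
cos(180°) = -1, sin(180°) = 0
R = [[-1, 0, 0], [0, 1, 0], [0, 0, -1]]
Apply to (2, 0, 2): R·[2, 0, 2]ᵀ = (-2, 0, -2)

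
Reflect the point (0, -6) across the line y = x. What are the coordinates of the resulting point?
(-6, 0)

Reflection across line y = x: (0, -6) → (-6, 0)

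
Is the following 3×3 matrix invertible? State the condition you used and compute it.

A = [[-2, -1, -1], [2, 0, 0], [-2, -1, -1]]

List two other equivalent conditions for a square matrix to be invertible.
No, not invertible; det(A) = 0 (two rows are equal, so the rows are linearly dependent). Equivalent conditions (failing for this A): rank(A) < 3; Ax = 0 has non-trivial solutions; 0 is an eigenvalue; the columns are linearly dependent.

To check invertibility, compute det(A).
In this matrix, row 0 and the last row are identical, so one row is a scalar multiple of another and the rows are linearly dependent.
A matrix with linearly dependent rows has det = 0 and is not invertible.
Equivalent failed conditions:
- rank(A) < 3.
- Ax = 0 has non-trivial solutions.
- 0 is an eigenvalue.
- The columns are linearly dependent.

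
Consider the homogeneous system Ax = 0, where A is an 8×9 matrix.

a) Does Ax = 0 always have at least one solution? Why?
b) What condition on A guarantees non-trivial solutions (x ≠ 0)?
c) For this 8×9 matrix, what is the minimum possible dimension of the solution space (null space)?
a) Yes, x = 0 is always a solution. b) When A has linearly dependent columns (rank < n). c) Minimum nullity = 1.

a) x = 0 satisfies A·0 = 0, so the zero vector is always a solution.
b) Non-trivial solutions exist iff the columns of A are linearly dependent, equivalently rank(A) < n (the number of columns).
c) By rank-nullity, rank(A) + nullity(A) = n = 9. Since A has only 8 rows, rank(A) ≤ 8, so nullity(A) ≥ 9 - 8 = 1.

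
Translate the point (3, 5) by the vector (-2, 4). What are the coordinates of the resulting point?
(1, 9)

Translation by (-2, 4):
x' = 3 + -2 = 1
y' = 5 + 4 = 9
Homogeneous matrix: [[1, 0, -2], [0, 1, 4], [0, 0, 1]]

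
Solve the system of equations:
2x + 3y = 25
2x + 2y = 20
x = 5, y = 5

Use elimination (row reduction):
Equation 1: 2x + 3y = 25.
Equation 2: 2x + 2y = 20.
Multiply Eq1 by 2 and Eq2 by 2: 4x + 6y = 50;  4x + 4y = 40.
Subtract: (-2)y = -10, so y = 5.
Back-substitute into Eq1: 2x + 3*(5) = 25, so x = 5.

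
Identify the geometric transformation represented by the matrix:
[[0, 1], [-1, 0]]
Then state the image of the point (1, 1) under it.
rotation by 90° clockwise (i.e., 270° counterclockwise); image of (1, 1) is (1, -1)

This matches the form [[cos θ, -sin θ], [sin θ, cos θ]] of a rotation matrix; reading off cos θ and sin θ gives the angle.
The matrix [[0, 1], [-1, 0]] represents: rotation by 90° clockwise (i.e., 270° counterclockwise).
Applying it to (1, 1): [0·1 + 1·1, -1·1 + 0·1] = (1, -1).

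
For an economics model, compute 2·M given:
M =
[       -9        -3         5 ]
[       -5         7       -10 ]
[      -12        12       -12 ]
2M =
[      -18        -6        10 ]
[      -10        14       -20 ]
[      -24        24       -24 ]

Scalar multiplication is elementwise: (2M)[i][j] = 2 * M[i][j].
  (2M)[0][0] = 2 * (-9) = -18
  (2M)[0][1] = 2 * (-3) = -6
  (2M)[0][2] = 2 * (5) = 10
  (2M)[1][0] = 2 * (-5) = -10
  (2M)[1][1] = 2 * (7) = 14
  (2M)[1][2] = 2 * (-10) = -20
  (2M)[2][0] = 2 * (-12) = -24
  (2M)[2][1] = 2 * (12) = 24
  (2M)[2][2] = 2 * (-12) = -24
2M =
[      -18        -6        10 ]
[      -10        14       -20 ]
[      -24        24       -24 ]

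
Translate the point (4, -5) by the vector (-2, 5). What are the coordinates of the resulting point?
(2, 0)

Translation by (-2, 5):
x' = 4 + -2 = 2
y' = -5 + 5 = 0
Homogeneous matrix: [[1, 0, -2], [0, 1, 5], [0, 0, 1]]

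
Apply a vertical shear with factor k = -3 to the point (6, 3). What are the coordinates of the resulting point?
(6, -15)

Shear matrix for vertical shear with factor k = -3:
[[1, 0], [-3, 1]]
Result: (6, 3) → (6, -15)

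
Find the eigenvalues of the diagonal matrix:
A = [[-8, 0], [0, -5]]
λ₁ = -8, λ₂ = -5

The characteristic polynomial of A is det(A - λI) = (-8 - λ)(-5 - λ) = 0.
The roots are λ = -8 and λ = -5, so the eigenvalues are the diagonal entries.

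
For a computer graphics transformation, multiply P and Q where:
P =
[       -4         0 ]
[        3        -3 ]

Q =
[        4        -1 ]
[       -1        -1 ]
PQ =
[      -16         4 ]
[       15         0 ]

Matrix multiplication: (PQ)[i][j] = sum over k of P[i][k] * Q[k][j].
  (PQ)[0][0] = (-4)*(4) + (0)*(-1) = -16
  (PQ)[0][1] = (-4)*(-1) + (0)*(-1) = 4
  (PQ)[1][0] = (3)*(4) + (-3)*(-1) = 15
  (PQ)[1][1] = (3)*(-1) + (-3)*(-1) = 0
PQ =
[      -16         4 ]
[       15         0 ]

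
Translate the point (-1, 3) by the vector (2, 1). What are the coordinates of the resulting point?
(1, 4)

Translation by (2, 1):
x' = -1 + 2 = 1
y' = 3 + 1 = 4
Homogeneous matrix: [[1, 0, 2], [0, 1, 1], [0, 0, 1]]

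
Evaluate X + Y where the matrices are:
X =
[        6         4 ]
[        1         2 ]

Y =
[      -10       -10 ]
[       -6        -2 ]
X + Y =
[       -4        -6 ]
[       -5         0 ]

Matrix addition is elementwise: (X+Y)[i][j] = X[i][j] + Y[i][j].
  (X+Y)[0][0] = (6) + (-10) = -4
  (X+Y)[0][1] = (4) + (-10) = -6
  (X+Y)[1][0] = (1) + (-6) = -5
  (X+Y)[1][1] = (2) + (-2) = 0
X + Y =
[       -4        -6 ]
[       -5         0 ]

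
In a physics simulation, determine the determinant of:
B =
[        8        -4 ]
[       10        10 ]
det(B) = 120

For a 2×2 matrix [[a, b], [c, d]], det = a*d - b*c.
det(B) = (8)*(10) - (-4)*(10) = 80 + 40 = 120.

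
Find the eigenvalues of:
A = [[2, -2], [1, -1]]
λ = 0, 1

Solve det(A - λI) = 0. For a 2×2 matrix this is λ² - (trace)λ + det = 0.
trace(A) = 2 - 1 = 1.
det(A) = (2)*(-1) - (-2)*(1) = -2 + 2 = 0.
Characteristic equation: λ² - (1)λ + (0) = 0.
Discriminant: (1)² - 4*(0) = 1 - 0 = 1.
Roots: λ = (1 ± √1) / 2 = 0, 1.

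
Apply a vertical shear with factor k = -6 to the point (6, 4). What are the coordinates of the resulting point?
(6, -32)

Shear matrix for vertical shear with factor k = -6:
[[1, 0], [-6, 1]]
Result: (6, 4) → (6, -32)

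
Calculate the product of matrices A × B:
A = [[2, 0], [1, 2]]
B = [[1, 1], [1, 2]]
[[2, 2], [3, 5]]

Matrix multiplication:
C[0][0] = 2×1 + 0×1 = 2
C[0][1] = 2×1 + 0×2 = 2
C[1][0] = 1×1 + 2×1 = 3
C[1][1] = 1×1 + 2×2 = 5
Result: [[2, 2], [3, 5]]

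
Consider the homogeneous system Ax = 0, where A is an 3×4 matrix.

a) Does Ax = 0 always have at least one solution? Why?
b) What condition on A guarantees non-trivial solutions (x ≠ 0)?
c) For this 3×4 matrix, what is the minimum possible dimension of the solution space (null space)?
a) Yes, x = 0 is always a solution. b) When A has linearly dependent columns (rank < n). c) Minimum nullity = 1.

a) x = 0 satisfies A·0 = 0, so the zero vector is always a solution.
b) Non-trivial solutions exist iff the columns of A are linearly dependent, equivalently rank(A) < n (the number of columns).
c) By rank-nullity, rank(A) + nullity(A) = n = 4. Since A has only 3 rows, rank(A) ≤ 3, so nullity(A) ≥ 4 - 3 = 1.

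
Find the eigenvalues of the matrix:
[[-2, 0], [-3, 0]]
λ = -2 and λ = 0

Characteristic equation: det(A - λI) = 0
λ² - (trace)λ + (det) = 0
λ² - (-2)λ + (0) = 0
λ² + 2λ + 0 = 0
Solving: λ = -2, 0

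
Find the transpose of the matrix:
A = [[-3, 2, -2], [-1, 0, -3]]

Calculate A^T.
[[-3, -1], [2, 0], [-2, -3]]

The transpose sends entry (i,j) to (j,i); rows become columns.
Row 0 of A: [-3, 2, -2] -> column 0 of A^T.
Row 1 of A: [-1, 0, -3] -> column 1 of A^T.
A^T = [[-3, -1], [2, 0], [-2, -3]]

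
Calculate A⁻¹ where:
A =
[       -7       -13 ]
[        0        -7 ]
det(A) = 49
A⁻¹ =
[     -1/7     13/49 ]
[        0      -1/7 ]

For a 2×2 matrix A = [[a, b], [c, d]] with det(A) ≠ 0, A⁻¹ = (1/det(A)) * [[d, -b], [-c, a]].
det(A) = (-7)*(-7) - (-13)*(0) = 49 - 0 = 49.
A⁻¹ = (1/49) * [[-7, 13], [0, -7]].
Dividing each entry by 49 and reducing:
A⁻¹ =
[     -1/7     13/49 ]
[        0      -1/7 ]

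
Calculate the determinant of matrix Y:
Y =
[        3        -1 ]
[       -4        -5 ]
det(Y) = -19

For a 2×2 matrix [[a, b], [c, d]], det = a*d - b*c.
det(Y) = (3)*(-5) - (-1)*(-4) = -15 - 4 = -19.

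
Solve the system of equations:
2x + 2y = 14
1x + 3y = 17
x = 2, y = 5

Use elimination (row reduction):
Equation 1: 2x + 2y = 14.
Equation 2: 1x + 3y = 17.
Multiply Eq1 by 1 and Eq2 by 2: 2x + 2y = 14;  2x + 6y = 34.
Subtract: (4)y = 20, so y = 5.
Back-substitute into Eq1: 2x + 2*(5) = 14, so x = 2.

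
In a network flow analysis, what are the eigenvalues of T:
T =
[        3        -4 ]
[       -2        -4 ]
λ = -5, 4

Solve det(T - λI) = 0. For a 2×2 matrix the characteristic equation is λ² - (trace)λ + det = 0.
trace(T) = a + d = 3 - 4 = -1.
det(T) = a*d - b*c = (3)*(-4) - (-4)*(-2) = -12 - 8 = -20.
Characteristic equation: λ² - (-1)λ + (-20) = 0.
Discriminant = (-1)² - 4*(-20) = 1 + 80 = 81.
λ = (-1 ± √81) / 2 = (-1 ± 9) / 2 = -5, 4.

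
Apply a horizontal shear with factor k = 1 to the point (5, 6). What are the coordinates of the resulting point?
(11, 6)

Shear matrix for horizontal shear with factor k = 1:
[[1, 1], [0, 1]]
Result: (5, 6) → (11, 6)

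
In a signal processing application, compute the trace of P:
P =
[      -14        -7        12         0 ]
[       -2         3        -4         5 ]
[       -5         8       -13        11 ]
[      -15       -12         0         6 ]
tr(P) = -14 + 3 - 13 + 6 = -18

The trace of a square matrix is the sum of its diagonal entries.
Diagonal entries of P: P[0][0] = -14, P[1][1] = 3, P[2][2] = -13, P[3][3] = 6.
tr(P) = -14 + 3 - 13 + 6 = -18.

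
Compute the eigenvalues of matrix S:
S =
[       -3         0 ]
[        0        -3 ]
λ = -3, -3

Solve det(S - λI) = 0. For a 2×2 matrix the characteristic equation is λ² - (trace)λ + det = 0.
trace(S) = a + d = -3 - 3 = -6.
det(S) = a*d - b*c = (-3)*(-3) - (0)*(0) = 9 - 0 = 9.
Characteristic equation: λ² - (-6)λ + (9) = 0.
Discriminant = (-6)² - 4*(9) = 36 - 36 = 0.
λ = (-6 ± √0) / 2 = (-6 ± 0) / 2 = -3, -3.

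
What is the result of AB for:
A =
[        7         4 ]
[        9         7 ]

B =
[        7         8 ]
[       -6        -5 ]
AB =
[       25        36 ]
[       21        37 ]

Matrix multiplication: (AB)[i][j] = sum over k of A[i][k] * B[k][j].
  (AB)[0][0] = (7)*(7) + (4)*(-6) = 25
  (AB)[0][1] = (7)*(8) + (4)*(-5) = 36
  (AB)[1][0] = (9)*(7) + (7)*(-6) = 21
  (AB)[1][1] = (9)*(8) + (7)*(-5) = 37
AB =
[       25        36 ]
[       21        37 ]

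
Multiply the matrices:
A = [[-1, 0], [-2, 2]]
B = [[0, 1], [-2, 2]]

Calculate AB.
[[0, -1], [-4, 2]]

Each entry (i,j) of AB = sum over k of A[i][k]*B[k][j].
(AB)[0][0] = (-1)*(0) + (0)*(-2) = 0
(AB)[0][1] = (-1)*(1) + (0)*(2) = -1
(AB)[1][0] = (-2)*(0) + (2)*(-2) = -4
(AB)[1][1] = (-2)*(1) + (2)*(2) = 2
AB = [[0, -1], [-4, 2]]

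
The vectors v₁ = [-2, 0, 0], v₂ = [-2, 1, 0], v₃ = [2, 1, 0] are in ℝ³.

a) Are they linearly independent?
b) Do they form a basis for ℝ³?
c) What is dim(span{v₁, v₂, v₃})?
Not independent, not a basis, dim(span) = 2

Check whether v₃ can be written as a linear combination of v₁ and v₂.
v₃ = (-2)·v₁ + (1)·v₂ = [2, 1, 0], so the three vectors are linearly dependent.
Thus they do not form a basis for ℝ³, and dim(span{v₁, v₂, v₃}) = 2 (spanned by v₁ and v₂).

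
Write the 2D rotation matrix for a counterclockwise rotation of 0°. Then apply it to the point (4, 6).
R = [[1, 0], [0, 1]]; R·(4, 6) = (4, 6)

Rotation matrix formula: R(θ) = [[cos θ, -sin θ], [sin θ, cos θ]]
For θ = 0°:
cos(0°) = 1
sin(0°) = 0
R = [[1, 0], [0, 1]]
Apply to (4, 6): [1·4 + (0)·6, 0·4 + 1·6] = (4, 6)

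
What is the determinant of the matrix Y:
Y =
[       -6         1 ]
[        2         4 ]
det(Y) = -26

For a 2×2 matrix [[a, b], [c, d]], det = a*d - b*c.
det(Y) = (-6)*(4) - (1)*(2) = -24 - 2 = -26.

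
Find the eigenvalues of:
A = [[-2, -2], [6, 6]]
λ = 0, 4

Solve det(A - λI) = 0. For a 2×2 matrix this is λ² - (trace)λ + det = 0.
trace(A) = -2 + 6 = 4.
det(A) = (-2)*(6) - (-2)*(6) = -12 + 12 = 0.
Characteristic equation: λ² - (4)λ + (0) = 0.
Discriminant: (4)² - 4*(0) = 16 - 0 = 16.
Roots: λ = (4 ± √16) / 2 = 0, 4.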